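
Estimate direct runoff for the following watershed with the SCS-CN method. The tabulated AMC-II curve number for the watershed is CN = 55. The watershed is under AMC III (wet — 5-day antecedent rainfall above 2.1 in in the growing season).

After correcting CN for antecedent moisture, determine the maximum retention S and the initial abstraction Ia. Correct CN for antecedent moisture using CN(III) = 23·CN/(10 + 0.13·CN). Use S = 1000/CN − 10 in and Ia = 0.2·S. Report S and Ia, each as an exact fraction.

S = 900/253 in ≈ 3.557 in; Ia = 180/253 in ≈ 0.711 in

Adjust CN=55 to AMC III: 23·55/(10 + 0.13·55) → 1265 ÷ (343/20) = 25300/343 ≈ 73.761
Max retention: S = 1000/(25300/343) − 10 = 900/253 in (≈ 3.557 in)
Ia = 0.2S: 0.2·3.557 = 0.711 in (exactly 180/253)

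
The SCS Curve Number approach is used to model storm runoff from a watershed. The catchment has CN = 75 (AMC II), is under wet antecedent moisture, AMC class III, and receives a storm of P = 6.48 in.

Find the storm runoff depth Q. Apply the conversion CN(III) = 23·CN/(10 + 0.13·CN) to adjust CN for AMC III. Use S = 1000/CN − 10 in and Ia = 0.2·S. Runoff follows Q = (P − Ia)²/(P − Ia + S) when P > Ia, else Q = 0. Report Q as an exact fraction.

CN(III) from CN(II)=75: (23·75)/(10 + 0.13·75) = 6900/79 ≈ 87.342
Retention S: 1000/CN − 10 with CN=87.342 → S = 100/69 ≈ 1.449 in
Ia = 0.2·(100/69) = 20/69 in ≈ 0.290 in
Excess rainfall: 6.480 − 0.290 = 6.190 in; P > Ia so Q > 0
Q: (10678/1725)² ÷ (13178/1725) = 57009842/11366025 in (≈ 5.016 in)

Q = 57009842/11366025 in ≈ 5.016 in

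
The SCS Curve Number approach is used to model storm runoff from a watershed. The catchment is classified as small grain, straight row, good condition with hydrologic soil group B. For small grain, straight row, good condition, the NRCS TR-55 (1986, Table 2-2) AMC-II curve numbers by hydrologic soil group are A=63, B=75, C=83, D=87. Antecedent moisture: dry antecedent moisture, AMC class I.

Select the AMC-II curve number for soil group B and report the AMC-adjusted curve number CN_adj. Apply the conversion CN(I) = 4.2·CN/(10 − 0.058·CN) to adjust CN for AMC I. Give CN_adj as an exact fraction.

CN_adj = 6300/113 ≈ 55.752

NRCS table: small grain, straight row, good condition, soil group B → CN(II) = 75
Adjust CN=75 to AMC I: 4.2·75/(10 − 0.058·75) → 315 ÷ (113/20) = 6300/113 ≈ 55.752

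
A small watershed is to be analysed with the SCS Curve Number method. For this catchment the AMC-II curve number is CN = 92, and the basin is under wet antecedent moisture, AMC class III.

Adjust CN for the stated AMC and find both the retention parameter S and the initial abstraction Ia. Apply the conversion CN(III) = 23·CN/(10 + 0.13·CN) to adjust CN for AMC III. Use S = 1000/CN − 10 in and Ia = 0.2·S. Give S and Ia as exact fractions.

S = 200/529 in ≈ 0.378 in; Ia = 40/529 in ≈ 0.076 in

CN(III) from CN(II)=92: (23·92)/(10 + 0.13·92) = 52900/549 ≈ 96.357
S = 1000/(52900/549) − 10 = 200/529 in ≈ 0.378 in
Ia = 0.2S: 0.2·0.378 = 0.076 in (exactly 40/529)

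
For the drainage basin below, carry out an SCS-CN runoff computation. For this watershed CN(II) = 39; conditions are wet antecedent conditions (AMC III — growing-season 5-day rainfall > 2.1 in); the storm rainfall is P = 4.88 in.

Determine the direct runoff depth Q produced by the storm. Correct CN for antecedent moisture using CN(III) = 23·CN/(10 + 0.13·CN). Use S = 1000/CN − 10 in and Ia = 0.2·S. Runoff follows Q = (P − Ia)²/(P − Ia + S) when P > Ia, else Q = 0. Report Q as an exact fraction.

Wet (AMC III): CN(III) = 23·39/(10 + 0.13·39) = 897/(1507/100) = 89700/1507 ≈ 59.522
Retention S: 1000/CN − 10 with CN=59.522 → S = 6100/897 ≈ 6.800 in
Ia = 0.2·(6100/897) = 1220/897 in ≈ 1.360 in
Since P=4.880 > Ia=1.360: effective rainfall P−Ia = 78934/22425 in
Q = (78934/22425)²/((78934/22425) + 6100/897) = (6230576356/502880625)/(231434/22425) = 51070298/42540225 in ≈ 1.201 in

Q = 51070298/42540225 in ≈ 1.201 in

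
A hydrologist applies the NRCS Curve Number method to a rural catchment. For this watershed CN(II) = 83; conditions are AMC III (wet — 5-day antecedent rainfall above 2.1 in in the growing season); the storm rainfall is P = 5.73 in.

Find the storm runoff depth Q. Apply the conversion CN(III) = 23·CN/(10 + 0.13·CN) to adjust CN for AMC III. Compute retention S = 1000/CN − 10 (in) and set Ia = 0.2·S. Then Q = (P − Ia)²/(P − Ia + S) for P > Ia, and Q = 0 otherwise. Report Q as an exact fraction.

Q = 1123296860449/234779701300 in ≈ 4.784 in

Adjust CN=83 to AMC III: 23·83/(10 + 0.13·83) → 1909 ÷ (2079/100) = 190900/2079 ≈ 91.823
Retention S: 1000/CN − 10 with CN=91.823 → S = 1700/1909 ≈ 0.891 in
Initial abstraction Ia = S/5 = (1700/1909)/5 = 340/1909 ≈ 0.178 in
Since P=5.730 > Ia=0.178: effective rainfall P−Ia = 1059857/190900 in
Q: (1059857/190900)² ÷ (1229857/190900) = 1123296860449/234779701300 in (≈ 4.784 in)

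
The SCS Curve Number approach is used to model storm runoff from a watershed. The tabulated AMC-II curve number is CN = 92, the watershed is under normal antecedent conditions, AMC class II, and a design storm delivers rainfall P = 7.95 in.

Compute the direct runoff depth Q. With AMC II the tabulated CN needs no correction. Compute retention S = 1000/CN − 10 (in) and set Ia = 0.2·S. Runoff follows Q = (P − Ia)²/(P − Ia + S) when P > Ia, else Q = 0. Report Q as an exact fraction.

Q = 12794929/1829420 in ≈ 6.994 in

Average conditions: CN = 92 (no AMC adjustment).
Retention S: 1000/CN − 10 with CN=92.000 → S = 20/23 ≈ 0.870 in
Ia = 0.2·(20/23) = 4/23 in ≈ 0.174 in
Since P=7.950 > Ia=0.174: effective rainfall P−Ia = 3577/460 in
Q: (3577/460)² ÷ (3977/460) = 12794929/1829420 in (≈ 6.994 in)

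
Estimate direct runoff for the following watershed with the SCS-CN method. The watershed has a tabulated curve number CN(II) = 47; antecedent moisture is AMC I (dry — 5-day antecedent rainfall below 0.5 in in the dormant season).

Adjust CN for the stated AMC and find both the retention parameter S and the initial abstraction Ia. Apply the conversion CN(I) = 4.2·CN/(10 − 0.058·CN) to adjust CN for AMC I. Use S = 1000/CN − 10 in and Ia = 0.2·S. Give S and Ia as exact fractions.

S = 26500/987 in ≈ 26.849 in; Ia = 5300/987 in ≈ 5.370 in

Adjust CN=47 to AMC I: 4.2·47/(10 − 0.058·47) → (987/5) ÷ (3637/500) = 98700/3637 ≈ 27.138
S = 1000/(98700/3637) − 10 = 26500/987 in ≈ 26.849 in
Ia = 0.2·(26500/987) = 5300/987 in ≈ 5.370 in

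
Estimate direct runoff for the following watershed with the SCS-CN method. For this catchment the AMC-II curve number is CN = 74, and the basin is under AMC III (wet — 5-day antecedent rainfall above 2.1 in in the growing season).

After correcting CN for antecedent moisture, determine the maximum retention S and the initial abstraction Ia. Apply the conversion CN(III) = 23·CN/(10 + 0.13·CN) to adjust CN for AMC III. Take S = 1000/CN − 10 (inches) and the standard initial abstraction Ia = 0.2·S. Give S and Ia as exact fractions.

CN(III) from CN(II)=74: (23·74)/(10 + 0.13·74) = 85100/981 ≈ 86.748
Retention S: 1000/CN − 10 with CN=86.748 → S = 1300/851 ≈ 1.528 in
Initial abstraction Ia = S/5 = (1300/851)/5 = 260/851 ≈ 0.306 in

S = 1300/851 in ≈ 1.528 in; Ia = 260/851 in ≈ 0.306 in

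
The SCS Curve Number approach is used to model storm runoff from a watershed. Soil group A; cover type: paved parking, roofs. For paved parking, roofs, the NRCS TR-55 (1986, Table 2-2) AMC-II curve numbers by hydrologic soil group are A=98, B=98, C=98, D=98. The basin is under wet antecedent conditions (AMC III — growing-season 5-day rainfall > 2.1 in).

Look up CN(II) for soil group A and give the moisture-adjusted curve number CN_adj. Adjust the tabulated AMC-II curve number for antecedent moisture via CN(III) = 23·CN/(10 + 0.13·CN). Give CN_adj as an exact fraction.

CN_adj = 112700/1137 ≈ 99.120

NRCS table: paved parking, roofs, soil group A → CN(II) = 98
Adjust CN=98 to AMC III: 23·98/(10 + 0.13·98) → 2254 ÷ (1137/50) = 112700/1137 ≈ 99.120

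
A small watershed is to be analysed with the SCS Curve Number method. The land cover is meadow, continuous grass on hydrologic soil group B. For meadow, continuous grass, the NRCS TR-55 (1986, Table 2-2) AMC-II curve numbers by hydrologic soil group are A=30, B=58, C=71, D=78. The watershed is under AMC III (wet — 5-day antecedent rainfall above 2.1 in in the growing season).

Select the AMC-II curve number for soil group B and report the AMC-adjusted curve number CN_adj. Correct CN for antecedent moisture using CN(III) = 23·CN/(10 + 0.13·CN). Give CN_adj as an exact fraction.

NRCS table: meadow, continuous grass, soil group B → CN(II) = 58
Wet (AMC III): CN(III) = 23·58/(10 + 0.13·58) = 1334/(877/50) = 66700/877 ≈ 76.055

CN_adj = 66700/877 ≈ 76.055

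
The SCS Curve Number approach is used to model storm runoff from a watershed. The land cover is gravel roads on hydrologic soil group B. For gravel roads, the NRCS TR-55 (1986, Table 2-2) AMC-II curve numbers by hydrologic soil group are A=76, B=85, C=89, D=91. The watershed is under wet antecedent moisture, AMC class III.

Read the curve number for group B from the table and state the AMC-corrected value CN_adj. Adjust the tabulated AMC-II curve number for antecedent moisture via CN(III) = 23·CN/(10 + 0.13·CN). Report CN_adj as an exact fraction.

NRCS table: gravel roads, soil group B → CN(II) = 85
CN(III) from CN(II)=85: (23·85)/(10 + 0.13·85) = 39100/421 ≈ 92.874

CN_adj = 39100/421 ≈ 92.874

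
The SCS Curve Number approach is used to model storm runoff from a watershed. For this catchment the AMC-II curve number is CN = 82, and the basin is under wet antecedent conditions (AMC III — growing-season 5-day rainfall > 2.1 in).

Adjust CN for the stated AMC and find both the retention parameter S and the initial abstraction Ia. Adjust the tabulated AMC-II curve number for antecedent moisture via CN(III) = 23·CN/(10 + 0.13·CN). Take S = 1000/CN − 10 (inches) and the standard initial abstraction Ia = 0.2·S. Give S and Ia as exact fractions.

CN(III) from CN(II)=82: (23·82)/(10 + 0.13·82) = 94300/1033 ≈ 91.288
Retention S: 1000/CN − 10 with CN=91.288 → S = 900/943 ≈ 0.954 in
Initial abstraction Ia = S/5 = (900/943)/5 = 180/943 ≈ 0.191 in

S = 900/943 in ≈ 0.954 in; Ia = 180/943 in ≈ 0.191 in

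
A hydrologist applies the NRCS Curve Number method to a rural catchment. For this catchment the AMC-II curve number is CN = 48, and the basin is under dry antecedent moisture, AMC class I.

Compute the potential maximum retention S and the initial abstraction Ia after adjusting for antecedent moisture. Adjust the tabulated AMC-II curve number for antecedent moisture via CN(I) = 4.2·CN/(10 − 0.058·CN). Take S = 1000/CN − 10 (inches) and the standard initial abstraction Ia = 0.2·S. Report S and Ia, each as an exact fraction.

S = 1625/63 in ≈ 25.794 in; Ia = 325/63 in ≈ 5.159 in

Adjust CN=48 to AMC I: 4.2·48/(10 − 0.058·48) → (1008/5) ÷ (902/125) = 12600/451 ≈ 27.938
Retention S: 1000/CN − 10 with CN=27.938 → S = 1625/63 ≈ 25.794 in
Initial abstraction Ia = S/5 = (1625/63)/5 = 325/63 ≈ 5.159 in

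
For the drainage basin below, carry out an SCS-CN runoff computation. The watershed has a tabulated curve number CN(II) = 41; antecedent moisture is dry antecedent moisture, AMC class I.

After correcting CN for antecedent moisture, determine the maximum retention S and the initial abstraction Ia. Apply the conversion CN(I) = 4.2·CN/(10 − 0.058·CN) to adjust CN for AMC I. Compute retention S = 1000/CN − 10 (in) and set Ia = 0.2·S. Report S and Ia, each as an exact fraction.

S = 29500/861 in ≈ 34.262 in; Ia = 5900/861 in ≈ 6.852 in

Dry (AMC I): CN(I) = 4.2·41/(10 − 0.058·41) = (861/5)/(3811/500) = 86100/3811 ≈ 22.592
S = 1000/(86100/3811) − 10 = 29500/861 in ≈ 34.262 in
Ia = 0.2S: 0.2·34.262 = 6.852 in (exactly 5900/861)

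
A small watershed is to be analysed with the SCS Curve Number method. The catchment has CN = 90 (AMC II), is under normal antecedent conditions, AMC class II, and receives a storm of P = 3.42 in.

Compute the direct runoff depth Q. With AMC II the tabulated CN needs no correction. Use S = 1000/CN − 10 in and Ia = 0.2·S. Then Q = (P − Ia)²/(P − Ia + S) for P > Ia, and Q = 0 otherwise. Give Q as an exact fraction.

Q = 2070721/872550 in ≈ 2.373 in

AMC II — tabulated CN = 90 applies directly.
Max retention: S = 1000/90 − 10 = 10/9 in (≈ 1.111 in)
Initial abstraction Ia = S/5 = (10/9)/5 = 2/9 ≈ 0.222 in
P − Ia = 3.420 − 0.222 = 1439/450 ≈ 3.198 in (> 0, runoff occurs)
Q = (1439/450)²/((1439/450) + 10/9) = (2070721/202500)/(1939/450) = 2070721/872550 in ≈ 2.373 in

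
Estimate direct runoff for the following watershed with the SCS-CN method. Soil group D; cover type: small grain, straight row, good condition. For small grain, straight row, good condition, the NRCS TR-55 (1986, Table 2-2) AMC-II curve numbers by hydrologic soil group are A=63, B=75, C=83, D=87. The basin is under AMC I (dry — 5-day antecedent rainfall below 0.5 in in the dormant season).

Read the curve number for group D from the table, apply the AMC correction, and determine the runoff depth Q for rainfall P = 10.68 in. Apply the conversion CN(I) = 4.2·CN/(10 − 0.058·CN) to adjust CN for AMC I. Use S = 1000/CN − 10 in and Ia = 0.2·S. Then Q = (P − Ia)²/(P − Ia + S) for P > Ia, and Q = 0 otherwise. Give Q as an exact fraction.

NRCS table: small grain, straight row, good condition, soil group D → CN(II) = 87
CN(I) from CN(II)=87: (4.2·87)/(10 − 0.058·87) = 182700/2477 ≈ 73.759
S = 1000/(182700/2477) − 10 = 6500/1827 in ≈ 3.558 in
Ia = 0.2·(6500/1827) = 1300/1827 in ≈ 0.712 in
Since P=10.680 > Ia=0.712: effective rainfall P−Ia = 455309/45675 in
Runoff Q = (P−Ia)²/(P−Ia+S) = (9.968)²/(9.968+3.558) = 207306285481/28218426075 ≈ 7.346 in

Q = 207306285481/28218426075 in ≈ 7.346 in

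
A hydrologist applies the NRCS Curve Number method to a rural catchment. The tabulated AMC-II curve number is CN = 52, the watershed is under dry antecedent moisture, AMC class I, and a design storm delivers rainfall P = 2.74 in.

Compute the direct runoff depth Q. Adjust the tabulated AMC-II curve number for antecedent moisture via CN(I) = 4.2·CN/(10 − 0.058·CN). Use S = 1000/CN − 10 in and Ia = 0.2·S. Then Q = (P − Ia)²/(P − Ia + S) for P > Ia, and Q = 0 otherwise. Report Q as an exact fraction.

Q = 0 in ≈ 0.000 in

Adjust CN=52 to AMC I: 4.2·52/(10 − 0.058·52) → (1092/5) ÷ (873/125) = 9100/291 ≈ 31.271
Max retention: S = 1000/(9100/291) − 10 = 2000/91 in (≈ 21.978 in)
Initial abstraction Ia = S/5 = (2000/91)/5 = 400/91 ≈ 4.396 in
P = 2.740 ≤ Ia = 4.396 in: entire storm abstracted, Q = 0.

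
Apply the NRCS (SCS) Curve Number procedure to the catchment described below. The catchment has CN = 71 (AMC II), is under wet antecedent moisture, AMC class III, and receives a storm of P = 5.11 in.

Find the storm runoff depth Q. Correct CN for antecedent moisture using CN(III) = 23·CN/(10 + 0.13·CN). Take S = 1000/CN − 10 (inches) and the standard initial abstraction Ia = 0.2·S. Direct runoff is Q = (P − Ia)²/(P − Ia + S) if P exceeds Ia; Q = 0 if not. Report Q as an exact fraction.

Q = 602894790369/174153407900 in ≈ 3.462 in

Wet (AMC III): CN(III) = 23·71/(10 + 0.13·71) = 1633/(1923/100) = 163300/1923 ≈ 84.919
Retention S: 1000/CN − 10 with CN=84.919 → S = 2900/1633 ≈ 1.776 in
Ia = 0.2·(2900/1633) = 580/1633 in ≈ 0.355 in
Since P=5.110 > Ia=0.355: effective rainfall P−Ia = 776463/163300 in
Runoff Q = (P−Ia)²/(P−Ia+S) = (4.755)²/(4.755+1.776) = 602894790369/174153407900 ≈ 3.462 in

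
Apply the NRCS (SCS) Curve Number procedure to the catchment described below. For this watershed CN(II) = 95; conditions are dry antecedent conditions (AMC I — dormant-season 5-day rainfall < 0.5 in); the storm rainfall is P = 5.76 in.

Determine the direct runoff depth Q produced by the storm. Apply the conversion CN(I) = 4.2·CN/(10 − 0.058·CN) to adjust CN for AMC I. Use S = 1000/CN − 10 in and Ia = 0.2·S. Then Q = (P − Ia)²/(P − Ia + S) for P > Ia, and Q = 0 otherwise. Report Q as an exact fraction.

Adjust CN=95 to AMC I: 4.2·95/(10 − 0.058·95) → 399 ÷ (449/100) = 39900/449 ≈ 88.864
Retention S: 1000/CN − 10 with CN=88.864 → S = 500/399 ≈ 1.253 in
Ia = 0.2·(500/399) = 100/399 in ≈ 0.251 in
Since P=5.760 > Ia=0.251: effective rainfall P−Ia = 54956/9975 in
Q = (54956/9975)²/((54956/9975) + 500/399) = (3020161936/99500625)/(67456/9975) = 188760121/42054600 in ≈ 4.488 in

Q = 188760121/42054600 in ≈ 4.488 in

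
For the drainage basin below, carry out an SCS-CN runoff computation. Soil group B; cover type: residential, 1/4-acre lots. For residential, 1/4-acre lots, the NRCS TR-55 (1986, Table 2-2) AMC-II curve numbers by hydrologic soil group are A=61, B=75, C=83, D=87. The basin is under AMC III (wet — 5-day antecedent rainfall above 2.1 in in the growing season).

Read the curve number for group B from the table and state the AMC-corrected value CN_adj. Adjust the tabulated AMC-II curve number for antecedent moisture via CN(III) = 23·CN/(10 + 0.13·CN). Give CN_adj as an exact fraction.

NRCS table: residential, 1/4-acre lots, soil group B → CN(II) = 75
Wet (AMC III): CN(III) = 23·75/(10 + 0.13·75) = 1725/(79/4) = 6900/79 ≈ 87.342

CN_adj = 6900/79 ≈ 87.342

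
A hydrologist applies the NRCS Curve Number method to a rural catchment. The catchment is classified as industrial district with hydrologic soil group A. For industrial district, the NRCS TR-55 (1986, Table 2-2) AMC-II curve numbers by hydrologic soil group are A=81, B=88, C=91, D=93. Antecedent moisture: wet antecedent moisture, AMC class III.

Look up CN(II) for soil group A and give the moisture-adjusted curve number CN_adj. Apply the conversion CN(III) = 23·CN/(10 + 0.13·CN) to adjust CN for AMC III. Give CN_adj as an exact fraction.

NRCS table: industrial district, soil group A → CN(II) = 81
CN(III) from CN(II)=81: (23·81)/(10 + 0.13·81) = 186300/2053 ≈ 90.745

CN_adj = 186300/2053 ≈ 90.745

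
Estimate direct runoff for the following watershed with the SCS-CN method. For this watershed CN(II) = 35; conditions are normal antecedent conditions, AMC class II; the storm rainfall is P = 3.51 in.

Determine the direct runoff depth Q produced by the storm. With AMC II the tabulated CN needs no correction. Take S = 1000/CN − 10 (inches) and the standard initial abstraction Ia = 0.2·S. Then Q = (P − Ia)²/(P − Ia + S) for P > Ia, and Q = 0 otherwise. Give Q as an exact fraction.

Average conditions: CN = 35 (no AMC adjustment).
Max retention: S = 1000/35 − 10 = 130/7 in (≈ 18.571 in)
Ia = 0.2S: 0.2·18.571 = 3.714 in (exactly 26/7)
P = 3.510 ≤ Ia = 3.714 in: entire storm abstracted, Q = 0.

Q = 0 in ≈ 0.000 in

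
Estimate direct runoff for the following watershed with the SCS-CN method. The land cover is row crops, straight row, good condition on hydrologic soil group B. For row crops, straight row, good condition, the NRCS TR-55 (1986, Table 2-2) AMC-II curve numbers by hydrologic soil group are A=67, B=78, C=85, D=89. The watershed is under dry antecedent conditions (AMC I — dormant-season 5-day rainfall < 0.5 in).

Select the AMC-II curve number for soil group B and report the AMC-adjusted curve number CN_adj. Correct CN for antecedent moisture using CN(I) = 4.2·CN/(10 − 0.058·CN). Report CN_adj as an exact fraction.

CN_adj = 81900/1369 ≈ 59.825

NRCS table: row crops, straight row, good condition, soil group B → CN(II) = 78
Dry (AMC I): CN(I) = 4.2·78/(10 − 0.058·78) = (1638/5)/(1369/250) = 81900/1369 ≈ 59.825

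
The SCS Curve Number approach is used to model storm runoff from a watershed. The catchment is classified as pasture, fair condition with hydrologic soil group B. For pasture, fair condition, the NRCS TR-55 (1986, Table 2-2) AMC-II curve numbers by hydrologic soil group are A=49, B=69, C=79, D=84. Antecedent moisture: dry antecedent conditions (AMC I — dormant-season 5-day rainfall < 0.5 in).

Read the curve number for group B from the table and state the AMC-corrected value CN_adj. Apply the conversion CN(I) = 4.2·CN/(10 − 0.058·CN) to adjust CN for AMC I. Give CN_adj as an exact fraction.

NRCS table: pasture, fair condition, soil group B → CN(II) = 69
CN(I) from CN(II)=69: (4.2·69)/(10 − 0.058·69) = 144900/2999 ≈ 48.316

CN_adj = 144900/2999 ≈ 48.316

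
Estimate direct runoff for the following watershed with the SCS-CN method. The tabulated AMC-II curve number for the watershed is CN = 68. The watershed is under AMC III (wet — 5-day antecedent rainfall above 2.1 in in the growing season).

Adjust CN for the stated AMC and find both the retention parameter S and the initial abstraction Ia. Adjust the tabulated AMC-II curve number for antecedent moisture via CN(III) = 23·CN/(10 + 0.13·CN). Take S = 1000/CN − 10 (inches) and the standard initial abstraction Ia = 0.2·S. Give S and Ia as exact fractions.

Wet (AMC III): CN(III) = 23·68/(10 + 0.13·68) = 1564/(471/25) = 39100/471 ≈ 83.015
Max retention: S = 1000/(39100/471) − 10 = 800/391 in (≈ 2.046 in)
Ia = 0.2·(800/391) = 160/391 in ≈ 0.409 in

S = 800/391 in ≈ 2.046 in; Ia = 160/391 in ≈ 0.409 in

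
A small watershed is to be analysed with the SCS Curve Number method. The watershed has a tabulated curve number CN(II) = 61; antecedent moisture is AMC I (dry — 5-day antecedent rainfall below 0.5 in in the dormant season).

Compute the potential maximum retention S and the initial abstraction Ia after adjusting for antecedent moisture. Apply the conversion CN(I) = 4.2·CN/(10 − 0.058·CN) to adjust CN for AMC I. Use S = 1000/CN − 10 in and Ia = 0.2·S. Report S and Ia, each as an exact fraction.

S = 6500/427 in ≈ 15.222 in; Ia = 1300/427 in ≈ 3.044 in

CN(I) from CN(II)=61: (4.2·61)/(10 − 0.058·61) = 42700/1077 ≈ 39.647
S = 1000/(42700/1077) − 10 = 6500/427 in ≈ 15.222 in
Ia = 0.2S: 0.2·15.222 = 3.044 in (exactly 1300/427)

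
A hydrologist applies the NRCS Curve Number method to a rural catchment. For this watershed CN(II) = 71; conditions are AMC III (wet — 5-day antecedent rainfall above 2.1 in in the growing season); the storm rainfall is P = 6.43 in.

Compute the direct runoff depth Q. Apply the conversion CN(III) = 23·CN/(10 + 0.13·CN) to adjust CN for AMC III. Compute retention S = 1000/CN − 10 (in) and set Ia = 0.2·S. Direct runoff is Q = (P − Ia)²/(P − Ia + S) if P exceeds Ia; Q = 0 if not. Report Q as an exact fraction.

Adjust CN=71 to AMC III: 23·71/(10 + 0.13·71) → 1633 ÷ (1923/100) = 163300/1923 ≈ 84.919
S = 1000/(163300/1923) − 10 = 2900/1633 in ≈ 1.776 in
Ia = 0.2S: 0.2·1.776 = 0.355 in (exactly 580/1633)
Since P=6.430 > Ia=0.355: effective rainfall P−Ia = 992019/163300 in
Runoff Q = (P−Ia)²/(P−Ia+S) = (6.075)²/(6.075+1.776) = 984101696361/209353702700 ≈ 4.701 in

Q = 984101696361/209353702700 in ≈ 4.701 in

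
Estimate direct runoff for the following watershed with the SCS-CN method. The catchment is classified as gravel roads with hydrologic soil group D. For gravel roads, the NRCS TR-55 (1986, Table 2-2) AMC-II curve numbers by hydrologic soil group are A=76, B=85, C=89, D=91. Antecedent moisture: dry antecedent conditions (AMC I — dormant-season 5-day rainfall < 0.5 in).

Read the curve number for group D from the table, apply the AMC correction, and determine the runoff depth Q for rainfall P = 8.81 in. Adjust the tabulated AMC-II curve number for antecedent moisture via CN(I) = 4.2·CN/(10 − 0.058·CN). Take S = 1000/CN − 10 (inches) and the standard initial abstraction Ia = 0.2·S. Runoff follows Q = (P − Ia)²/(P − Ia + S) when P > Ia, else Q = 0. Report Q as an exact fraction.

NRCS table: gravel roads, soil group D → CN(II) = 91
Dry (AMC I): CN(I) = 4.2·91/(10 − 0.058·91) = (1911/5)/(2361/500) = 63700/787 ≈ 80.940
S = 1000/(63700/787) − 10 = 1500/637 in ≈ 2.355 in
Ia = 0.2·(1500/637) = 300/637 in ≈ 0.471 in
P − Ia = 8.810 − 0.471 = 531197/63700 ≈ 8.339 in (> 0, runoff occurs)
Q = (531197/63700)²/((531197/63700) + 1500/637) = (282170252809/4057690000)/(681197/63700) = 282170252809/43392248900 in ≈ 6.503 in

Q = 282170252809/43392248900 in ≈ 6.503 in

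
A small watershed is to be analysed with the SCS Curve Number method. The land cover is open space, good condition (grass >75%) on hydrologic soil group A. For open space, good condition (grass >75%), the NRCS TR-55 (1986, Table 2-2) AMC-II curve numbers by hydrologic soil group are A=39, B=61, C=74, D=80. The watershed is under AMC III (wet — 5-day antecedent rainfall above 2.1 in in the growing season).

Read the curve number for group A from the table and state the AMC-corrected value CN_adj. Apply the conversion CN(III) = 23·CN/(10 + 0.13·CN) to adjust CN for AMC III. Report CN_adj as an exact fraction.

CN_adj = 89700/1507 ≈ 59.522

NRCS table: open space, good condition (grass >75%), soil group A → CN(II) = 39
Wet (AMC III): CN(III) = 23·39/(10 + 0.13·39) = 897/(1507/100) = 89700/1507 ≈ 59.522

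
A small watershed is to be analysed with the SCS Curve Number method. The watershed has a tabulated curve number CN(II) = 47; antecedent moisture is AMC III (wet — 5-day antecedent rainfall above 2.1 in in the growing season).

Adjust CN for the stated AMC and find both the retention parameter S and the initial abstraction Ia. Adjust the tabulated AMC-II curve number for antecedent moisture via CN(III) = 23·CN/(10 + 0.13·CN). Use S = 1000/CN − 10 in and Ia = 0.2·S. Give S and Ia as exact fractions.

CN(III) from CN(II)=47: (23·47)/(10 + 0.13·47) = 108100/1611 ≈ 67.101
Max retention: S = 1000/(108100/1611) − 10 = 5300/1081 in (≈ 4.903 in)
Ia = 0.2·(5300/1081) = 1060/1081 in ≈ 0.981 in

S = 5300/1081 in ≈ 4.903 in; Ia = 1060/1081 in ≈ 0.981 in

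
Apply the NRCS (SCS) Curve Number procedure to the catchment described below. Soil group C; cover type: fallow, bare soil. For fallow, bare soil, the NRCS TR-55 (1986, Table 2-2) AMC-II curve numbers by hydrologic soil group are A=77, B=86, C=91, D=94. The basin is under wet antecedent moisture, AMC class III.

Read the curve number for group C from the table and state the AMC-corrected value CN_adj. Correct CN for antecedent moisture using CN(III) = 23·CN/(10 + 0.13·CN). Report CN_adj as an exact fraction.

CN_adj = 209300/2183 ≈ 95.877

NRCS table: fallow, bare soil, soil group C → CN(II) = 91
Adjust CN=91 to AMC III: 23·91/(10 + 0.13·91) → 2093 ÷ (2183/100) = 209300/2183 ≈ 95.877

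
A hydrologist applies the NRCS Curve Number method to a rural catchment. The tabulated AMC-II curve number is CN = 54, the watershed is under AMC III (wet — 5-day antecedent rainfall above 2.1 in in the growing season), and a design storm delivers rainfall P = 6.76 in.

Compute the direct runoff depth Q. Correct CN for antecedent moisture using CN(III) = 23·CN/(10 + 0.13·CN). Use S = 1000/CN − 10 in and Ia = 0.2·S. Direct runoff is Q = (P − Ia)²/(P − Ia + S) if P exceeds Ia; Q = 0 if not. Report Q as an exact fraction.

Adjust CN=54 to AMC III: 23·54/(10 + 0.13·54) → 1242 ÷ (851/50) = 2700/37 ≈ 72.973
Retention S: 1000/CN − 10 with CN=72.973 → S = 100/27 ≈ 3.704 in
Ia = 0.2·(100/27) = 20/27 in ≈ 0.741 in
Excess rainfall: 6.760 − 0.741 = 6.019 in; P > Ia so Q > 0
Q: (4063/675)² ÷ (6563/675) = 16507969/4430025 in (≈ 3.726 in)

Q = 16507969/4430025 in ≈ 3.726 in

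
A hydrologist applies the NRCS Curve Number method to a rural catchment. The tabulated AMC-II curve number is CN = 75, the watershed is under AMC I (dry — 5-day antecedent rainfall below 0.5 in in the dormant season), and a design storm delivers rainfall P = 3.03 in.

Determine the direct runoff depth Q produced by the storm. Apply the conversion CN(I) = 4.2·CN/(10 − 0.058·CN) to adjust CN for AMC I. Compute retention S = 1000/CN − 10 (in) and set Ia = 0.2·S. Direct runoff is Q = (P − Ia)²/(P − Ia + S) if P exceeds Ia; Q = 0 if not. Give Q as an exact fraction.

Q = 82609921/372260700 in ≈ 0.222 in

CN(I) from CN(II)=75: (4.2·75)/(10 − 0.058·75) = 6300/113 ≈ 55.752
S = 1000/(6300/113) − 10 = 500/63 in ≈ 7.937 in
Ia = 0.2S: 0.2·7.937 = 1.587 in (exactly 100/63)
Excess rainfall: 3.030 − 1.587 = 1.443 in; P > Ia so Q > 0
Q: (9089/6300)² ÷ (59089/6300) = 82609921/372260700 in (≈ 0.222 in)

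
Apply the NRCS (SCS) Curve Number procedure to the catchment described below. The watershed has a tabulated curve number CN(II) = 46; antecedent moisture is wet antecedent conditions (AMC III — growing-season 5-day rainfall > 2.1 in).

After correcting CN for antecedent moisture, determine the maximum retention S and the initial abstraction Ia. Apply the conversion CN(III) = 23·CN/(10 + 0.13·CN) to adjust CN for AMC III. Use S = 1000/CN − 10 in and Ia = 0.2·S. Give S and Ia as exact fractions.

S = 2700/529 in ≈ 5.104 in; Ia = 540/529 in ≈ 1.021 in

Adjust CN=46 to AMC III: 23·46/(10 + 0.13·46) → 1058 ÷ (799/50) = 52900/799 ≈ 66.208
S = 1000/(52900/799) − 10 = 2700/529 in ≈ 5.104 in
Ia = 0.2S: 0.2·5.104 = 1.021 in (exactly 540/529)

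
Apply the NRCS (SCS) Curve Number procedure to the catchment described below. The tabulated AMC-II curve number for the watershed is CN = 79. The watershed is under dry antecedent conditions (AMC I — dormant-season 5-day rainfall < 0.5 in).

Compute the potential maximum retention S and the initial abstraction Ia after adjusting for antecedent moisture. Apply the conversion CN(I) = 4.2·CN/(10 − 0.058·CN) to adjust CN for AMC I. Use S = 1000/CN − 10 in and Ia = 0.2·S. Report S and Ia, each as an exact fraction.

S = 500/79 in ≈ 6.329 in; Ia = 100/79 in ≈ 1.266 in

CN(I) from CN(II)=79: (4.2·79)/(10 − 0.058·79) = 7900/129 ≈ 61.240
Max retention: S = 1000/(7900/129) − 10 = 500/79 in (≈ 6.329 in)
Ia = 0.2·(500/79) = 100/79 in ≈ 1.266 in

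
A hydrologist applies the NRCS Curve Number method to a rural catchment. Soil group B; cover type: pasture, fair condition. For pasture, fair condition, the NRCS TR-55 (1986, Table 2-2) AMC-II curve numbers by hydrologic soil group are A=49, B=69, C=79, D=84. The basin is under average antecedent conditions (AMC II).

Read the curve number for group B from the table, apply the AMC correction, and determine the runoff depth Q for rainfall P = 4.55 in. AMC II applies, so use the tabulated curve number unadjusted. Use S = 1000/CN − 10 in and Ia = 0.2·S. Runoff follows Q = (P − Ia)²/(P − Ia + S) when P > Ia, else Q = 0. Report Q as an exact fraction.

NRCS table: pasture, fair condition, soil group B → CN(II) = 69
CN(II) = 69; AMC II needs no correction.
Retention S: 1000/CN − 10 with CN=69.000 → S = 310/69 ≈ 4.493 in
Ia = 0.2·(310/69) = 62/69 in ≈ 0.899 in
P − Ia = 4.550 − 0.899 = 5039/1380 ≈ 3.651 in (> 0, runoff occurs)
Q: (5039/1380)² ÷ (11239/1380) = 25391521/15509820 in (≈ 1.637 in)

Q = 25391521/15509820 in ≈ 1.637 in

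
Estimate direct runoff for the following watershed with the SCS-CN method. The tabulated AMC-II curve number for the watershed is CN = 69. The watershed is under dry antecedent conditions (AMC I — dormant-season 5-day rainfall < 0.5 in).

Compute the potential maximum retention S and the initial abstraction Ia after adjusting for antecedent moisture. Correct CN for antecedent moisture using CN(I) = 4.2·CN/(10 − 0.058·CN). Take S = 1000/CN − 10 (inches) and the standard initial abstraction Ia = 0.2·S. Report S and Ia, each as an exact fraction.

Adjust CN=69 to AMC I: 4.2·69/(10 − 0.058·69) → (1449/5) ÷ (2999/500) = 144900/2999 ≈ 48.316
S = 1000/(144900/2999) − 10 = 15500/1449 in ≈ 10.697 in
Initial abstraction Ia = S/5 = (15500/1449)/5 = 3100/1449 ≈ 2.139 in

S = 15500/1449 in ≈ 10.697 in; Ia = 3100/1449 in ≈ 2.139 in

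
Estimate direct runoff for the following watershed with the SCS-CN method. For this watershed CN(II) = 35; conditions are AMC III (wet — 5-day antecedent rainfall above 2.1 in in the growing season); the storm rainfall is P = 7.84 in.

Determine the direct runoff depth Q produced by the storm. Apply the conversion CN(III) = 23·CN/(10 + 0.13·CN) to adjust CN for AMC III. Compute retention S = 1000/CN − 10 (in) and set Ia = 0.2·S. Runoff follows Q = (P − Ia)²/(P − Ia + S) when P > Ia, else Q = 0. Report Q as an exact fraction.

Q = 156950784/57915725 in ≈ 2.710 in

Adjust CN=35 to AMC III: 23·35/(10 + 0.13·35) → 805 ÷ (291/20) = 16100/291 ≈ 55.326
Retention S: 1000/CN − 10 with CN=55.326 → S = 1300/161 ≈ 8.075 in
Initial abstraction Ia = S/5 = (1300/161)/5 = 260/161 ≈ 1.615 in
Excess rainfall: 7.840 − 1.615 = 6.225 in; P > Ia so Q > 0
Q: (25056/4025)² ÷ (57556/4025) = 156950784/57915725 in (≈ 2.710 in)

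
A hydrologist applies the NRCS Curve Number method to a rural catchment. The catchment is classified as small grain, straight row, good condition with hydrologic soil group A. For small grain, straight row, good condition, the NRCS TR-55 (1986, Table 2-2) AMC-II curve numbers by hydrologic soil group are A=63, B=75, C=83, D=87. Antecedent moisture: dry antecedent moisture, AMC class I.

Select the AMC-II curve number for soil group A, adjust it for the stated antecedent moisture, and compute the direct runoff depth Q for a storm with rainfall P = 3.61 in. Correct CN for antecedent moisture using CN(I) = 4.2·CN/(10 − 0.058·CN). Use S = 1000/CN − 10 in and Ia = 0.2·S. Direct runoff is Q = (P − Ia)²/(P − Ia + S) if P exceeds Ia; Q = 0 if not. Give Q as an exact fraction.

NRCS table: small grain, straight row, good condition, soil group A → CN(II) = 63
Adjust CN=63 to AMC I: 4.2·63/(10 − 0.058·63) → (1323/5) ÷ (3173/500) = 132300/3173 ≈ 41.696
Max retention: S = 1000/(132300/3173) − 10 = 18500/1323 in (≈ 13.983 in)
Ia = 0.2·(18500/1323) = 3700/1323 in ≈ 2.797 in
Excess rainfall: 3.610 − 2.797 = 0.813 in; P > Ia so Q > 0
Q: (107603/132300)² ÷ (1957603/132300) = 11578405609/258990876900 in (≈ 0.045 in)

Q = 11578405609/258990876900 in ≈ 0.045 in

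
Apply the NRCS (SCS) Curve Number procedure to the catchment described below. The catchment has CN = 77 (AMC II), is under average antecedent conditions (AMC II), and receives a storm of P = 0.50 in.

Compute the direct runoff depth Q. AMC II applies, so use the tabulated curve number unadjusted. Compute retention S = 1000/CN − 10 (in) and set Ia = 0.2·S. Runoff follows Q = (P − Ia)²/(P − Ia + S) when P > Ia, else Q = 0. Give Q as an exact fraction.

Q = 0 in ≈ 0.000 in

Average conditions: CN = 77 (no AMC adjustment).
Retention S: 1000/CN − 10 with CN=77.000 → S = 230/77 ≈ 2.987 in
Ia = 0.2·(230/77) = 46/77 in ≈ 0.597 in
P = 0.500 ≤ Ia = 0.597 in: entire storm abstracted, Q = 0.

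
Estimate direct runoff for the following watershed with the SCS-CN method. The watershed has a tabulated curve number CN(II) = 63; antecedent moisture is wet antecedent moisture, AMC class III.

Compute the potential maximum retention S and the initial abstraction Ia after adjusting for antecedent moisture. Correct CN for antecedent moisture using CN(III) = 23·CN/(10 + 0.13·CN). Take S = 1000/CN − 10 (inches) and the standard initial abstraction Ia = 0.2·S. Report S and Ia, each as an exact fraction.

S = 3700/1449 in ≈ 2.553 in; Ia = 740/1449 in ≈ 0.511 in

Adjust CN=63 to AMC III: 23·63/(10 + 0.13·63) → 1449 ÷ (1819/100) = 144900/1819 ≈ 79.659
Retention S: 1000/CN − 10 with CN=79.659 → S = 3700/1449 ≈ 2.553 in
Initial abstraction Ia = S/5 = (3700/1449)/5 = 740/1449 ≈ 0.511 in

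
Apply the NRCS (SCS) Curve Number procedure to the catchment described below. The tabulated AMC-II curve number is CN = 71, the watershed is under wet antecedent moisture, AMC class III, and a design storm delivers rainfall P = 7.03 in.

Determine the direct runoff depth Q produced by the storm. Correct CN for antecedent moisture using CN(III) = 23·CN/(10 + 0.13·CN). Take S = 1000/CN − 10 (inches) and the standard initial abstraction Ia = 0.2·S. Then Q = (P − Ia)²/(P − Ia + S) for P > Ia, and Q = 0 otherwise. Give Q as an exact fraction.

CN(III) from CN(II)=71: (23·71)/(10 + 0.13·71) = 163300/1923 ≈ 84.919
Retention S: 1000/CN − 10 with CN=84.919 → S = 2900/1633 ≈ 1.776 in
Ia = 0.2·(2900/1633) = 580/1633 in ≈ 0.355 in
Excess rainfall: 7.030 − 0.355 = 6.675 in; P > Ia so Q > 0
Q: (1089999/163300)² ÷ (1379999/163300) = 1188097820001/225353836700 in (≈ 5.272 in)

Q = 1188097820001/225353836700 in ≈ 5.272 in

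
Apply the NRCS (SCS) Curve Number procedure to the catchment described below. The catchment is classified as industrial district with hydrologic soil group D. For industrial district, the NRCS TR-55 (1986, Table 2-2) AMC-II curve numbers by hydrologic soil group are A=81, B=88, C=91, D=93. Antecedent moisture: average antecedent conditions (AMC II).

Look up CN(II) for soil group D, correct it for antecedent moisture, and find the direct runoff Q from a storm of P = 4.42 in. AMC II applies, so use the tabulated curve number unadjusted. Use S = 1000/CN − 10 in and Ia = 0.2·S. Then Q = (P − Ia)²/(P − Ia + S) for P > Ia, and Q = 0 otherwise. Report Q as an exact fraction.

Q = 394141609/108591450 in ≈ 3.630 in

NRCS table: industrial district, soil group D → CN(II) = 93
AMC II — tabulated CN = 93 applies directly.
Retention S: 1000/CN − 10 with CN=93.000 → S = 70/93 ≈ 0.753 in
Ia = 0.2·(70/93) = 14/93 in ≈ 0.151 in
Excess rainfall: 4.420 − 0.151 = 4.269 in; P > Ia so Q > 0
Q = (19853/4650)²/((19853/4650) + 70/93) = (394141609/21622500)/(23353/4650) = 394141609/108591450 in ≈ 3.630 in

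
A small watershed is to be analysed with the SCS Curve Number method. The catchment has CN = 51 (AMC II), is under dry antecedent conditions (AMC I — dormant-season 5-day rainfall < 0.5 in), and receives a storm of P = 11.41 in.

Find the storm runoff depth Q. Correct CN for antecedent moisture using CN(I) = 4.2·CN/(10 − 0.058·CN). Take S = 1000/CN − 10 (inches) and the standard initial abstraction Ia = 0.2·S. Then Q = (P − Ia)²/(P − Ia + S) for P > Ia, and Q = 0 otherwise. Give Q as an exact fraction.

Q = 223173721/141938100 in ≈ 1.572 in

Adjust CN=51 to AMC I: 4.2·51/(10 − 0.058·51) → (1071/5) ÷ (3521/500) = 15300/503 ≈ 30.417
S = 1000/(15300/503) − 10 = 3500/153 in ≈ 22.876 in
Ia = 0.2S: 0.2·22.876 = 4.575 in (exactly 700/153)
Since P=11.410 > Ia=4.575: effective rainfall P−Ia = 104573/15300 in
Runoff Q = (P−Ia)²/(P−Ia+S) = (6.835)²/(6.835+22.876) = 223173721/141938100 ≈ 1.572 in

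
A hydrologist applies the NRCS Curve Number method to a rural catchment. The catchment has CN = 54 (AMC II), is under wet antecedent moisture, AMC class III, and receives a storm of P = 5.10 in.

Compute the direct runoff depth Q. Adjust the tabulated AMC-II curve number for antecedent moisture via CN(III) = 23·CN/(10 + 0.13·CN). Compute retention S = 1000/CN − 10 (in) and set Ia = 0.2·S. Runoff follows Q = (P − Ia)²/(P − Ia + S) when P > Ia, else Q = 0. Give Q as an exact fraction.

Q = 1385329/587790 in ≈ 2.357 in

Wet (AMC III): CN(III) = 23·54/(10 + 0.13·54) = 1242/(851/50) = 2700/37 ≈ 72.973
Max retention: S = 1000/(2700/37) − 10 = 100/27 in (≈ 3.704 in)
Ia = 0.2·(100/27) = 20/27 in ≈ 0.741 in
Excess rainfall: 5.100 − 0.741 = 4.359 in; P > Ia so Q > 0
Q: (1177/270)² ÷ (2177/270) = 1385329/587790 in (≈ 2.357 in)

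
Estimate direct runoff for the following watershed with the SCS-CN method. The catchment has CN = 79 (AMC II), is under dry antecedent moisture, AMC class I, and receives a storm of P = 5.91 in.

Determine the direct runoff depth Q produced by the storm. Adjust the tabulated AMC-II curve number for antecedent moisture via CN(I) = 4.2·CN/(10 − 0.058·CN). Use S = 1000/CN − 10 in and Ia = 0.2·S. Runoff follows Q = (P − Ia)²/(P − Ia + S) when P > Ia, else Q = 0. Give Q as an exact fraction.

Q = 1346082721/684843100 in ≈ 1.966 in

Dry (AMC I): CN(I) = 4.2·79/(10 − 0.058·79) = (1659/5)/(2709/500) = 7900/129 ≈ 61.240
Max retention: S = 1000/(7900/129) − 10 = 500/79 in (≈ 6.329 in)
Initial abstraction Ia = S/5 = (500/79)/5 = 100/79 ≈ 1.266 in
Excess rainfall: 5.910 − 1.266 = 4.644 in; P > Ia so Q > 0
Q = (36689/7900)²/((36689/7900) + 500/79) = (1346082721/62410000)/(86689/7900) = 1346082721/684843100 in ≈ 1.966 in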